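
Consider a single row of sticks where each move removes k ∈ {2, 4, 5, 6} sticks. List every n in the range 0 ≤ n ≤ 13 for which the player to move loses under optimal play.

0, 1, 8, 9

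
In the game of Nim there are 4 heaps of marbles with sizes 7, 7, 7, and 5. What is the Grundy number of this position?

Compute the nim-sum pairwise:
7 ⊕ 7 = 0
0 ⊕ 7 = 7
7 ⊕ 5 = 2

2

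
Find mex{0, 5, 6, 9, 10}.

1

0 is in the set but 1 is not, so the mex is 1.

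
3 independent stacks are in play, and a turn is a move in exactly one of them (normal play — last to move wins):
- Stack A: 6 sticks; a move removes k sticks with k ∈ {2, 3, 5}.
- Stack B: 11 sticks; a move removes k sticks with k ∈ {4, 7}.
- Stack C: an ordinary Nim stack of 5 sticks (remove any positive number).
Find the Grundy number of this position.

Build the Grundy sequence for stack A with g(k) = mex{g(k−s) : s ∈ {2, 3, 5}, s ≤ k}:
k:     0  1  2  3  4  5  6
g(k):  0  0  1  1  2  2  3
So g(6) = 3.
Grundy values for stack B (subtraction set {4, 7}):
k:     0  1  2  3  4  5  6  7  8  9 10 11
g(k):  0  0  0  0  1  1  1  1  2  2  2  0
So g(11) = 0.
Stack C is a plain Nim stack of size 5, so its Grundy value is 5.
The value of a disjunctive sum is the nim-sum of the parts.
Combined value = 3 ⊕ 0 ⊕ 5 = 6.

6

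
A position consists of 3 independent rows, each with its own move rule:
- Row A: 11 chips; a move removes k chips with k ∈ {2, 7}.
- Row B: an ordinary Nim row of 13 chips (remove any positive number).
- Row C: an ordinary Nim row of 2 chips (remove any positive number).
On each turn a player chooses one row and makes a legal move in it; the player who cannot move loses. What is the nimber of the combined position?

Build the Grundy sequence for row A with g(k) = mex{g(k−s) : s ∈ {2, 7}, s ≤ k}:
k:     0  1  2  3  4  5  6  7  8  9 10 11
g(k):  0  0  1  1  0  0  1  1  2  0  0  1
So g(11) = 1.
Row B is a plain Nim row of size 13, so its Grundy value is 13.
Row C is a plain Nim row of size 2, so its Grundy value is 2.
By the Sprague-Grundy theorem, the Grundy value of a sum of independent games is the XOR of the component values.
Combined value = 1 ⊕ 13 ⊕ 2 = 14.

14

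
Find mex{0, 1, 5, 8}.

2

The values 0, 1 are all present; 2 is the first non-negative integer missing from the set.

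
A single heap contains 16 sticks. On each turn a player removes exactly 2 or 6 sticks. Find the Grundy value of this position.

Build the Grundy sequence with g(k) = mex{g(k−s) : s ∈ {2, 6}, s ≤ k}:
k:     0  1  2  3  4  5  6  7  8  9 10 11 12 13 14 15 16
g(k):  0  0  1  1  0  0  1  1  0  0  1  1  0  0  1  1  0
So g(16) = 0.

0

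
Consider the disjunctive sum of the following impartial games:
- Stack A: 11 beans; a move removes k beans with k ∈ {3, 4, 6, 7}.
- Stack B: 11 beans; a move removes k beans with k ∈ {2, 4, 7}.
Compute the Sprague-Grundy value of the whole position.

1

Build the Grundy sequence for stack A with g(k) = mex{g(k−s) : s ∈ {3, 4, 6, 7}, s ≤ k}:
k:     0  1  2  3  4  5  6  7  8  9 10 11
g(k):  0  0  0  1  1  1  2  2  2  3  0  0
So g(11) = 0.
Build the Grundy sequence for stack B with g(k) = mex{g(k−s) : s ∈ {2, 4, 7}, s ≤ k}:
g(0) = mex{} = 0
g(1) = mex{} = 0
g(2) = mex{0} = 1
g(3) = mex{0} = 1
g(4) = mex{0,1} = 2
g(5) = mex{0,1} = 2
g(6) = mex{1,2} = 0
g(7) = mex{0,1,2} = 3
g(8) = mex{0,2} = 1
g(9) = mex{1,2,3} = 0
g(10) = mex{0,1} = 2
g(11) = mex{0,2,3} = 1
So g(11) = 1.
By the Sprague-Grundy theorem, the Grundy value of a sum of independent games is the XOR of the component values.
Combined value = 0 XOR 1 = 1.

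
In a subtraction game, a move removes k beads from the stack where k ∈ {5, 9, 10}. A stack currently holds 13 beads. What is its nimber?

2

Compute g(0), g(1), … for moves {5, 9, 10}:
g(0) = mex{} = 0
g(1) = mex{} = 0
g(2) = mex{} = 0
g(3) = mex{} = 0
g(4) = mex{} = 0
g(5) = mex{0} = 1
g(6) = mex{0} = 1
g(7) = mex{0} = 1
g(8) = mex{0} = 1
g(9) = mex{0} = 1
g(10) = mex{0,1} = 2
g(11) = mex{0,1} = 2
g(12) = mex{0,1} = 2
g(13) = mex{0,1} = 2
So g(13) = 2.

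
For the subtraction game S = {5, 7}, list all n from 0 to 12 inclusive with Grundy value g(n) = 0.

0, 1, 2, 3, 4, 12

Build the Grundy sequence with g(k) = mex{g(k−s) : s ∈ {5, 7}, s ≤ k}:
k:     0  1  2  3  4  5  6  7  8  9 10 11 12
g(k):  0  0  0  0  0  1  1  1  1  1  2  2  0
The P-positions (g = 0) in 0..12 are 0, 1, 2, 3, 4, 12.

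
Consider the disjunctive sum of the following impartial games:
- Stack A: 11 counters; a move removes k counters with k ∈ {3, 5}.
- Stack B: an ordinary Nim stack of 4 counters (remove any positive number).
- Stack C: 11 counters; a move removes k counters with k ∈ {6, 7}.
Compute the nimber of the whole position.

4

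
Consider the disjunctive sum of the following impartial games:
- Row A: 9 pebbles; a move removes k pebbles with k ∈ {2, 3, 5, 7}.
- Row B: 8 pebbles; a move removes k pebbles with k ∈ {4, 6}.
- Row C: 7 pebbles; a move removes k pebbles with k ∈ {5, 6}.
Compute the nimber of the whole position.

3

Build the Grundy sequence for row A with g(k) = mex{g(k−s) : s ∈ {2, 3, 5, 7}, s ≤ k}:
g(0) = mex{} = 0
g(1) = mex{} = 0
g(2) = mex{0} = 1
g(3) = mex{0} = 1
g(4) = mex{0,1} = 2
g(5) = mex{0,1} = 2
g(6) = mex{0,1,2} = 3
g(7) = mex{0,1,2} = 3
g(8) = mex{0,1,2,3} = 4
g(9) = mex{1,2,3} = 0
So g(9) = 0.
Grundy values for row B (subtraction set {4, 6}):
g(0) = mex{} = 0
g(1) = mex{} = 0
g(2) = mex{} = 0
g(3) = mex{} = 0
g(4) = mex{0} = 1
g(5) = mex{0} = 1
g(6) = mex{0} = 1
g(7) = mex{0} = 1
g(8) = mex{0,1} = 2
So g(8) = 2.
For row C, compute g(0), g(1), … with moves {5, 6}:
g(0) = mex{} = 0
g(1) = mex{} = 0
g(2) = mex{} = 0
g(3) = mex{} = 0
g(4) = mex{} = 0
g(5) = mex{0} = 1
g(6) = mex{0} = 1
g(7) = mex{0} = 1
So g(7) = 1.
By the Sprague-Grundy theorem, the Grundy value of a sum of independent games is the XOR of the component values.
Combined value = 0 ⊕ 2 ⊕ 1 = 3.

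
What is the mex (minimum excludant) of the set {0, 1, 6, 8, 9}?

2

The values 0, 1 are all present; 2 is the first non-negative integer missing from the set.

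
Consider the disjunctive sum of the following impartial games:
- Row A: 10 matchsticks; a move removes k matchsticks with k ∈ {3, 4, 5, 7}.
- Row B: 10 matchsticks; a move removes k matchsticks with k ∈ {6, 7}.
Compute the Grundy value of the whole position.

Build the Grundy sequence for row A with g(k) = mex{g(k−s) : s ∈ {3, 4, 5, 7}, s ≤ k}:
k:     0  1  2  3  4  5  6  7  8  9 10
g(k):  0  0  0  1  1  1  2  2  2  3  0
So g(10) = 0.
Build the Grundy sequence for row B with g(k) = mex{g(k−s) : s ∈ {6, 7}, s ≤ k}:
g(0) = mex{} = 0
g(1) = mex{} = 0
g(2) = mex{} = 0
g(3) = mex{} = 0
g(4) = mex{} = 0
g(5) = mex{} = 0
g(6) = mex{0} = 1
g(7) = mex{0} = 1
g(8) = mex{0} = 1
g(9) = mex{0} = 1
g(10) = mex{0} = 1
So g(10) = 1.
By the Sprague-Grundy theorem, the Grundy value of a sum of independent games is the XOR of the component values.
Combined value = 0 ⊕ 1 = 1.

1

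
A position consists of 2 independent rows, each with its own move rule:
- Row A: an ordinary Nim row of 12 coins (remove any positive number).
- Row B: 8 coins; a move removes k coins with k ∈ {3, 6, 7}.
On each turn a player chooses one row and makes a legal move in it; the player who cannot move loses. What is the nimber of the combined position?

14

Row A is a plain Nim row of size 12, so its Grundy value is 12.
For row B, compute g(0), g(1), … with moves {3, 6, 7}:
k:     0  1  2  3  4  5  6  7  8
g(k):  0  0  0  1  1  1  2  2  2
So g(8) = 2.
The value of a disjunctive sum is the nim-sum of the parts.
Combined value = 12 ⊕ 2 = 14.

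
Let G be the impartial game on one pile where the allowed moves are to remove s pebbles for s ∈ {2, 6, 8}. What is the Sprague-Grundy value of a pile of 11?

Build the Grundy sequence with g(k) = mex{g(k−s) : s ∈ {2, 6, 8}, s ≤ k}:
k:     0  1  2  3  4  5  6  7  8  9 10 11
g(k):  0  0  1  1  0  0  1  1  2  2  3  3
So g(11) = 3.

3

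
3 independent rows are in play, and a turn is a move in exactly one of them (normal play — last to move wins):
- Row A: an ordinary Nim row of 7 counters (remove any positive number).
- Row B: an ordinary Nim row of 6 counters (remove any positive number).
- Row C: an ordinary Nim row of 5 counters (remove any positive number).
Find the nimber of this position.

4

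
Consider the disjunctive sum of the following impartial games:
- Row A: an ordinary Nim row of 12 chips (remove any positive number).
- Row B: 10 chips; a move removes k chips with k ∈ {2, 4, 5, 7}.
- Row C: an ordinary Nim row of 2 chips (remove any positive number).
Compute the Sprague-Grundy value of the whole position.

14

Row A is a plain Nim row of size 12, so its Grundy value is 12.
For row B, compute g(0), g(1), … with moves {2, 4, 5, 7}:
g(0) = mex{} = 0
g(1) = mex{} = 0
g(2) = mex{0} = 1
g(3) = mex{0} = 1
g(4) = mex{0,1} = 2
g(5) = mex{0,1} = 2
g(6) = mex{0,1,2} = 3
g(7) = mex{0,1,2} = 3
g(8) = mex{0,1,2,3} = 4
g(9) = mex{1,2,3} = 0
g(10) = mex{1,2,3,4} = 0
So g(10) = 0.
Row C is a plain Nim row of size 2, so its Grundy value is 2.
By the Sprague-Grundy theorem, the Grundy value of a sum of independent games is the XOR of the component values.
Combined value = 12 ⊕ 0 ⊕ 2 = 14.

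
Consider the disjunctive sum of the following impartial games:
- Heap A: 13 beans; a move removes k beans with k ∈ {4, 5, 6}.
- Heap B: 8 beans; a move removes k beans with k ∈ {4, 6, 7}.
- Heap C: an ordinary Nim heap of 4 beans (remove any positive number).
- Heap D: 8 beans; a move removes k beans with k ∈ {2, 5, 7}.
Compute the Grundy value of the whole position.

4

Build the Grundy sequence for heap A with g(k) = mex{g(k−s) : s ∈ {4, 5, 6}, s ≤ k}:
g(0) = mex{} = 0
g(1) = mex{} = 0
g(2) = mex{} = 0
g(3) = mex{} = 0
g(4) = mex{0} = 1
g(5) = mex{0} = 1
g(6) = mex{0} = 1
g(7) = mex{0} = 1
g(8) = mex{0,1} = 2
g(9) = mex{0,1} = 2
g(10) = mex{1} = 0
g(11) = mex{1} = 0
g(12) = mex{1,2} = 0
g(13) = mex{1,2} = 0
So g(13) = 0.
For heap B, compute g(0), g(1), … with moves {4, 6, 7}:
k:     0  1  2  3  4  5  6  7  8
g(k):  0  0  0  0  1  1  1  1  2
So g(8) = 2.
Heap C is a plain Nim heap of size 4, so its Grundy value is 4.
Build the Grundy sequence for heap D with g(k) = mex{g(k−s) : s ∈ {2, 5, 7}, s ≤ k}:
k:     0  1  2  3  4  5  6  7  8
g(k):  0  0  1  1  0  2  1  3  2
So g(8) = 2.
By the Sprague-Grundy theorem, the Grundy value of a sum of independent games is the XOR of the component values.
Combined value = 0 XOR 2 XOR 4 XOR 2 = 4.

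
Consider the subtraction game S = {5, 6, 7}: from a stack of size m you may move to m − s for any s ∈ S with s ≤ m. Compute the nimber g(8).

Compute g(0), g(1), … for moves {5, 6, 7}:
k:     0  1  2  3  4  5  6  7  8
g(k):  0  0  0  0  0  1  1  1  1
So g(8) = 1.

1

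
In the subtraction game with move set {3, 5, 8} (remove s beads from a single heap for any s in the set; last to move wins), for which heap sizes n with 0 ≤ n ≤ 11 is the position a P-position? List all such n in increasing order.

0, 1, 2, 11

Build the Grundy sequence with g(k) = mex{g(k−s) : s ∈ {3, 5, 8}, s ≤ k}:
g(0) = mex{} = 0
g(1) = mex{} = 0
g(2) = mex{} = 0
g(3) = mex{0} = 1
g(4) = mex{0} = 1
g(5) = mex{0} = 1
g(6) = mex{0,1} = 2
g(7) = mex{0,1} = 2
g(8) = mex{0,1} = 2
g(9) = mex{0,1,2} = 3
g(10) = mex{0,1,2} = 3
g(11) = mex{1,2} = 0
The P-positions (g = 0) in 0..11 are 0, 1, 2, 11.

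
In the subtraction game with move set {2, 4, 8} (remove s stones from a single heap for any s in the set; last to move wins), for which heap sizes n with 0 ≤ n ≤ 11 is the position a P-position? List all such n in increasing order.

0, 1, 6, 7

Compute g(0), g(1), … for moves {2, 4, 8}:
k:     0  1  2  3  4  5  6  7  8  9 10 11
g(k):  0  0  1  1  2  2  0  0  1  1  2  2
The P-positions (g = 0) in 0..11 are 0, 1, 6, 7.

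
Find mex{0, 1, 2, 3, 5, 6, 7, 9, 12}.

4

The values 0, 1, 2, 3 are all present; 4 is the first non-negative integer missing from the set.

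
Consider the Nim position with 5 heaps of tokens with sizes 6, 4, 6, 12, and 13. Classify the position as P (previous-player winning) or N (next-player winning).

N-position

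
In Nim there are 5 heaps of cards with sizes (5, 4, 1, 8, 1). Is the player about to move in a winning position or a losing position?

Compute the nim-sum pairwise:
5 ^ 4 = 1
1 ^ 1 = 0
0 ^ 8 = 8
8 ^ 1 = 9
The nim-sum is 9 ≠ 0, so this is an N-position: the player to move can win.

Winning position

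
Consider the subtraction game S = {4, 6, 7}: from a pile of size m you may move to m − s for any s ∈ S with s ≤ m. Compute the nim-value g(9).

2

Grundy values for subtraction set {4, 6, 7}:
g(0) = mex{} = 0
g(1) = mex{} = 0
g(2) = mex{} = 0
g(3) = mex{} = 0
g(4) = mex{0} = 1
g(5) = mex{0} = 1
g(6) = mex{0} = 1
g(7) = mex{0} = 1
g(8) = mex{0,1} = 2
g(9) = mex{0,1} = 2
So g(9) = 2.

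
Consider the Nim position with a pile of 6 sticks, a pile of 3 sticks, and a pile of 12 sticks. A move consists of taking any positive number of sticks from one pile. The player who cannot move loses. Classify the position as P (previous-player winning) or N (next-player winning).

N-position

Compute the nim-sum pairwise:
6 XOR 3 = 5
5 XOR 12 = 9
The nim-sum is 9 ≠ 0, so this is an N-position: the player to move can win.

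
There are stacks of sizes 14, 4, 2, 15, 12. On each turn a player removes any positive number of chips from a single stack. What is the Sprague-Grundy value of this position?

Nim-sum: 14 ⊕ 4 ⊕ 2 ⊕ 15 ⊕ 12 = 11.

11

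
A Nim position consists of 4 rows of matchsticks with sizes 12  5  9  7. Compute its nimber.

7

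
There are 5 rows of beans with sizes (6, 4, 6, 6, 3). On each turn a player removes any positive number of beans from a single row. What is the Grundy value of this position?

In binary:
  110  (6)
  100  (4)
  110  (6)
  110  (6)
  011  (3)
  ---
  001  (1)

1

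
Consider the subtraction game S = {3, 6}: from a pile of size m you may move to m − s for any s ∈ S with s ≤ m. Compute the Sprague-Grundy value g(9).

0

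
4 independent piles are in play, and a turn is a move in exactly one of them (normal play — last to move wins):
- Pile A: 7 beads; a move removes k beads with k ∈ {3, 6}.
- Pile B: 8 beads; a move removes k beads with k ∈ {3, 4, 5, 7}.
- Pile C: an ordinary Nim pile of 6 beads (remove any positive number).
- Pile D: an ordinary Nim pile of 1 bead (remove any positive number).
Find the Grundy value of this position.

Grundy values for pile A (subtraction set {3, 6}):
k:     0  1  2  3  4  5  6  7
g(k):  0  0  0  1  1  1  2  2
So g(7) = 2.
Build the Grundy sequence for pile B with g(k) = mex{g(k−s) : s ∈ {3, 4, 5, 7}, s ≤ k}:
g(0) = mex{} = 0
g(1) = mex{} = 0
g(2) = mex{} = 0
g(3) = mex{0} = 1
g(4) = mex{0} = 1
g(5) = mex{0} = 1
g(6) = mex{0,1} = 2
g(7) = mex{0,1} = 2
g(8) = mex{0,1} = 2
So g(8) = 2.
Pile C is a plain Nim pile of size 6, so its Grundy value is 6.
Pile D is a plain Nim pile of size 1, so its Grundy value is 1.
The value of a disjunctive sum is the nim-sum of the parts.
Combined value = 2 XOR 2 XOR 6 XOR 1 = 7.

7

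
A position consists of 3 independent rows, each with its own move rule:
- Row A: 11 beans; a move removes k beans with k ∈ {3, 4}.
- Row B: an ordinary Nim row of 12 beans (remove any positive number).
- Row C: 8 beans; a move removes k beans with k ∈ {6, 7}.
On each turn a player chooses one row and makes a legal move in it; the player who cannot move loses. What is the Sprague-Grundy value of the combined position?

12

Grundy values for row A (subtraction set {3, 4}):
g(0) = mex{} = 0
g(1) = mex{} = 0
g(2) = mex{} = 0
g(3) = mex{0} = 1
g(4) = mex{0} = 1
g(5) = mex{0} = 1
g(6) = mex{0,1} = 2
g(7) = mex{1} = 0
g(8) = mex{1} = 0
g(9) = mex{1,2} = 0
g(10) = mex{0,2} = 1
g(11) = mex{0} = 1
So g(11) = 1.
Row B is a plain Nim row of size 12, so its Grundy value is 12.
Grundy values for row C (subtraction set {6, 7}):
k:     0  1  2  3  4  5  6  7  8
g(k):  0  0  0  0  0  0  1  1  1
So g(8) = 1.
The value of a disjunctive sum is the nim-sum of the parts.
Combined value = 1 XOR 12 XOR 1 = 12.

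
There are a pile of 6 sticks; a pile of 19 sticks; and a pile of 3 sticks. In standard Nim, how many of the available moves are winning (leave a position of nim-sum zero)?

Bitwise XOR of the heap sizes:
  00110  (6)
  10011  (19)
  00011  (3)
  -----
  10110  (22)
The overall nim-sum is X = 22. A pile of size p has a winning move iff p XOR X < p (reduce it to p XOR X).
  6: 6 XOR 22 = 16 ≥ 6 — no move.
  19: 19 XOR 22 = 5 < 19 — winning move (to 5).
  3: 3 XOR 22 = 21 ≥ 3 — no move.
That gives 1 winning move.

1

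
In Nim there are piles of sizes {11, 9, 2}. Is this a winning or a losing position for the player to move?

Compute the nim-sum pairwise:
11 ⊕ 9 = 2
2 ⊕ 2 = 0
The nim-sum is 0, so this is a P-position: the player to move is in a losing position under optimal play.

Losing position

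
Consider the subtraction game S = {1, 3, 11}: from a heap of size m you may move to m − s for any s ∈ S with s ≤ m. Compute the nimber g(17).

Grundy values for subtraction set {1, 3, 11}:
k:     0  1  2  3  4  5  6  7  8  9 10 11 12 13 14 15 16 17
g(k):  0  1  0  1  0  1  0  1  0  1  0  1  0  1  0  1  0  1
So g(17) = 1.

1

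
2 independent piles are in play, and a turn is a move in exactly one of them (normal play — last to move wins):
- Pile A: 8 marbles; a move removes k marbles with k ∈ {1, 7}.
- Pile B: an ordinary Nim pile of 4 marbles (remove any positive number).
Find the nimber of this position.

4

Grundy values for pile A (subtraction set {1, 7}):
k:     0  1  2  3  4  5  6  7  8
g(k):  0  1  0  1  0  1  0  1  0
So g(8) = 0.
Pile B is a plain Nim pile of size 4, so its Grundy value is 4.
The value of a disjunctive sum is the nim-sum of the parts.
Combined value = 0 XOR 4 = 4.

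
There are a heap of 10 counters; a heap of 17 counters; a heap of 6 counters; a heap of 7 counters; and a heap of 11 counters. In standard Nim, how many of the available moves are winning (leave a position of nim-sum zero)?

1

Write each in binary and XOR column by column:
  01010  (10)
  10001  (17)
  00110  (6)
  00111  (7)
  01011  (11)
  -----
  10001  (17)
The overall nim-sum is X = 17. A heap of size p has a winning move iff p XOR X < p (reduce it to p XOR X).
  10: 10 XOR 17 = 27 ≥ 10 — no move.
  17: 17 XOR 17 = 0 < 17 — winning move (to 0).
  6: 6 XOR 17 = 23 ≥ 6 — no move.
  7: 7 XOR 17 = 22 ≥ 7 — no move.
  11: 11 XOR 17 = 26 ≥ 11 — no move.
That gives 1 winning move.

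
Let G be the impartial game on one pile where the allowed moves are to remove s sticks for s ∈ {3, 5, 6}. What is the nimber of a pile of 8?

Compute g(0), g(1), … for moves {3, 5, 6}:
g(0) = mex{} = 0
g(1) = mex{} = 0
g(2) = mex{} = 0
g(3) = mex{0} = 1
g(4) = mex{0} = 1
g(5) = mex{0} = 1
g(6) = mex{0,1} = 2
g(7) = mex{0,1} = 2
g(8) = mex{0,1} = 2
So g(8) = 2.

2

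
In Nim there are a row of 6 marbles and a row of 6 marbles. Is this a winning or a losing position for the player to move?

Losing position

In binary:
  110  (6)
  110  (6)
  ---
  000  (0)
The nim-sum is 0, so this is a P-position: the player to move is in a losing position under optimal play.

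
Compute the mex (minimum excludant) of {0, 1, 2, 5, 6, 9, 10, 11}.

The values 0, 1, 2 are all present; 3 is the first non-negative integer missing from the set.

3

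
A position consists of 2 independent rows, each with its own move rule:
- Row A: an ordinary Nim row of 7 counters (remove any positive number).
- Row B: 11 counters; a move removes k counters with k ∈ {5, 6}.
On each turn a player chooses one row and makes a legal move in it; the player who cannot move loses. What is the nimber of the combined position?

7

Row A is a plain Nim row of size 7, so its Grundy value is 7.
Grundy values for row B (subtraction set {5, 6}):
k:     0  1  2  3  4  5  6  7  8  9 10 11
g(k):  0  0  0  0  0  1  1  1  1  1  2  0
So g(11) = 0.
By the Sprague-Grundy theorem, the Grundy value of a sum of independent games is the XOR of the component values.
Combined value = 7 ⊕ 0 = 7.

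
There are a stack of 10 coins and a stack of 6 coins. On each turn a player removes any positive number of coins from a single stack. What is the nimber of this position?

12

Compute the nim-sum pairwise:
10 ^ 6 = 12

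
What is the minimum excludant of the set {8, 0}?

0 is in the set but 1 is not, so the mex is 1.

1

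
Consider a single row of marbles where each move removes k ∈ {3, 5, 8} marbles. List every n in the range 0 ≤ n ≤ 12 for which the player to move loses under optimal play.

Compute g(0), g(1), … for moves {3, 5, 8}:
k:     0  1  2  3  4  5  6  7  8  9 10 11 12
g(k):  0  0  0  1  1  1  2  2  2  3  3  0  0
The P-positions (g = 0) in 0..12 are 0, 1, 2, 11, 12.

0, 1, 2, 11, 12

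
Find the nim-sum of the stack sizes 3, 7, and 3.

7

Compute the nim-sum pairwise:
3 ⊕ 7 = 4
4 ⊕ 3 = 7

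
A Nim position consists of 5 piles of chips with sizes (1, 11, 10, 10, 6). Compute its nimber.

Bitwise XOR of the heap sizes:
  0001  (1)
  1011  (11)
  1010  (10)
  1010  (10)
  0110  (6)
  ----
  1100  (12)

12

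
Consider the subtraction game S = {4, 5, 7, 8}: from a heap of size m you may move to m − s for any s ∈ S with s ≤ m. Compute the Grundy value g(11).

2

Build the Grundy sequence with g(k) = mex{g(k−s) : s ∈ {4, 5, 7, 8}, s ≤ k}:
g(0) = mex{} = 0
g(1) = mex{} = 0
g(2) = mex{} = 0
g(3) = mex{} = 0
g(4) = mex{0} = 1
g(5) = mex{0} = 1
g(6) = mex{0} = 1
g(7) = mex{0} = 1
g(8) = mex{0,1} = 2
g(9) = mex{0,1} = 2
g(10) = mex{0,1} = 2
g(11) = mex{0,1} = 2
So g(11) = 2.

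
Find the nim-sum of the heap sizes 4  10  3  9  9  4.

9

Compute the nim-sum pairwise:
4 ⊕ 10 = 14
14 ⊕ 3 = 13
13 ⊕ 9 = 4
4 ⊕ 9 = 13
13 ⊕ 4 = 9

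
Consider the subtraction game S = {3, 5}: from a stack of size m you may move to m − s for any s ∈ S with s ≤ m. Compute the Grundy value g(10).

0

Grundy values for subtraction set {3, 5}:
g(0) = mex{} = 0
g(1) = mex{} = 0
g(2) = mex{} = 0
g(3) = mex{0} = 1
g(4) = mex{0} = 1
g(5) = mex{0} = 1
g(6) = mex{0,1} = 2
g(7) = mex{0,1} = 2
g(8) = mex{1} = 0
g(9) = mex{1,2} = 0
g(10) = mex{1,2} = 0
So g(10) = 0.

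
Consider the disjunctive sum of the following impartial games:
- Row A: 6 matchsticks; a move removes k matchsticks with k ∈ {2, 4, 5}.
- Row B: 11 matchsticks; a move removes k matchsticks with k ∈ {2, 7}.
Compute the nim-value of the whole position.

Build the Grundy sequence for row A with g(k) = mex{g(k−s) : s ∈ {2, 4, 5}, s ≤ k}:
g(0) = mex{} = 0
g(1) = mex{} = 0
g(2) = mex{0} = 1
g(3) = mex{0} = 1
g(4) = mex{0,1} = 2
g(5) = mex{0,1} = 2
g(6) = mex{0,1,2} = 3
So g(6) = 3.
Build the Grundy sequence for row B with g(k) = mex{g(k−s) : s ∈ {2, 7}, s ≤ k}:
k:     0  1  2  3  4  5  6  7  8  9 10 11
g(k):  0  0  1  1  0  0  1  1  2  0  0  1
So g(11) = 1.
By the Sprague-Grundy theorem, the Grundy value of a sum of independent games is the XOR of the component values.
Combined value = 3 ⊕ 1 = 2.

2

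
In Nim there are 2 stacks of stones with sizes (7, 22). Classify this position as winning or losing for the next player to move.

Compute the nim-sum pairwise:
7 ^ 22 = 17
The nim-sum is 17 ≠ 0, so this is an N-position: the player to move can win.

Winning position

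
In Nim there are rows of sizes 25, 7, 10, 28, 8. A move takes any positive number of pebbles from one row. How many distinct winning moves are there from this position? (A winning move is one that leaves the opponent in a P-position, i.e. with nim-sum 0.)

0

Compute the nim-sum pairwise:
25 ⊕ 7 = 30
30 ⊕ 10 = 20
20 ⊕ 28 = 8
8 ⊕ 8 = 0
The nim-sum is already 0, so every move leaves a nonzero nim-sum — there are no winning moves.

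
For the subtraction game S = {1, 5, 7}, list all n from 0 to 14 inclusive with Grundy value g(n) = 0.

0, 2, 4, 6, 8, 10, 12, 14

Grundy values for subtraction set {1, 5, 7}:
k:     0  1  2  3  4  5  6  7  8  9 10 11 12 13 14
g(k):  0  1  0  1  0  1  0  1  0  1  0  1  0  1  0
The P-positions (g = 0) in 0..14 are 0, 2, 4, 6, 8, 10, 12, 14.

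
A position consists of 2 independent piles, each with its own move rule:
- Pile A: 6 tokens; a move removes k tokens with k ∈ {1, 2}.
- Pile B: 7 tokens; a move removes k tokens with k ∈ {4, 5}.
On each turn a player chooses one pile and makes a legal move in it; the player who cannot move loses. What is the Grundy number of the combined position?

1

Grundy values for pile A (subtraction set {1, 2}):
g(0) = mex{} = 0
g(1) = mex{0} = 1
g(2) = mex{0,1} = 2
g(3) = mex{1,2} = 0
g(4) = mex{0,2} = 1
g(5) = mex{0,1} = 2
g(6) = mex{1,2} = 0
So g(6) = 0.
For pile B, compute g(0), g(1), … with moves {4, 5}:
k:     0  1  2  3  4  5  6  7
g(k):  0  0  0  0  1  1  1  1
So g(7) = 1.
The value of a disjunctive sum is the nim-sum of the parts.
Combined value = 0 XOR 1 = 1.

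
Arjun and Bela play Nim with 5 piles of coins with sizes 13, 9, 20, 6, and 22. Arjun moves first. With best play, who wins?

Bela wins

Nim-sum: 13 ⊕ 9 ⊕ 20 ⊕ 6 ⊕ 22 = 0.
The nim-sum is 0, so this is a P-position: the player to move is in a losing position under optimal play; Arjun is about to move from it and so loses — Bela wins.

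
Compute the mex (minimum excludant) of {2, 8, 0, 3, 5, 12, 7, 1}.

4

The values 0, 1, 2, 3 are all present; 4 is the first non-negative integer missing from the set.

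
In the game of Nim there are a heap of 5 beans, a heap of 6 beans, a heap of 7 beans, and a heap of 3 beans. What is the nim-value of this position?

7

Compute the nim-sum pairwise:
5 XOR 6 = 3
3 XOR 7 = 4
4 XOR 3 = 7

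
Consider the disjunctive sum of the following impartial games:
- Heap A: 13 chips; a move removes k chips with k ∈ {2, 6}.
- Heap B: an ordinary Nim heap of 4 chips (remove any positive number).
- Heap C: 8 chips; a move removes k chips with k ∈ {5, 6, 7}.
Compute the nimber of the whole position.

5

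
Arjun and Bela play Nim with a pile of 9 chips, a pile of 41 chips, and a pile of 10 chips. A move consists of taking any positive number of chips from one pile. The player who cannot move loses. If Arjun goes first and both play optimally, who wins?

Arjun wins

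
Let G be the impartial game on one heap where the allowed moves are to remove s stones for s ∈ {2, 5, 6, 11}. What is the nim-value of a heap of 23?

3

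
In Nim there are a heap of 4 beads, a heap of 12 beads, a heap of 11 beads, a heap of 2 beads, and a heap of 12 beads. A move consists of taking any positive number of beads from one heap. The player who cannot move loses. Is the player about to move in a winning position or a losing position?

Winning position

Compute the nim-sum pairwise:
4 XOR 12 = 8
8 XOR 11 = 3
3 XOR 2 = 1
1 XOR 12 = 13
The nim-sum is 13 ≠ 0, so this is an N-position: the player to move can win.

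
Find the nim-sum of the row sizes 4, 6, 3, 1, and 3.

3

Nim-sum: 4 ⊕ 6 ⊕ 3 ⊕ 1 ⊕ 3 = 3.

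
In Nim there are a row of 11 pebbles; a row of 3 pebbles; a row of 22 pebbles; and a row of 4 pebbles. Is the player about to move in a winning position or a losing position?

Write each in binary and XOR column by column:
  01011  (11)
  00011  (3)
  10110  (22)
  00100  (4)
  -----
  11010  (26)
The nim-sum is 26 ≠ 0, so this is an N-position: the player to move can win.

Winning position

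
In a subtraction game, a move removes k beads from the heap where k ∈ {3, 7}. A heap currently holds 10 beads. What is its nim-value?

0

Grundy values for subtraction set {3, 7}:
k:     0  1  2  3  4  5  6  7  8  9 10
g(k):  0  0  0  1  1  1  0  2  2  1  0
So g(10) = 0.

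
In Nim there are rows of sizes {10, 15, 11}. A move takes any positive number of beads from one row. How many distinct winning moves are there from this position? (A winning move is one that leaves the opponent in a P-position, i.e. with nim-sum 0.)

Compute the nim-sum pairwise:
10 ^ 15 = 5
5 ^ 11 = 14
The overall nim-sum is X = 14. A row of size p has a winning move iff p XOR X < p (reduce it to p XOR X).
  10: 10 XOR 14 = 4 < 10 — winning move (to 4).
  15: 15 XOR 14 = 1 < 15 — winning move (to 1).
  11: 11 XOR 14 = 5 < 11 — winning move (to 5).
That gives 3 winning moves.

3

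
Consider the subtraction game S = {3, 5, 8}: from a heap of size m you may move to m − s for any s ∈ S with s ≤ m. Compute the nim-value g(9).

3

Build the Grundy sequence with g(k) = mex{g(k−s) : s ∈ {3, 5, 8}, s ≤ k}:
k:     0  1  2  3  4  5  6  7  8  9
g(k):  0  0  0  1  1  1  2  2  2  3
So g(9) = 3.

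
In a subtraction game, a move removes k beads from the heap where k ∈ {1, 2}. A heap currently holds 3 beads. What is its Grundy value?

0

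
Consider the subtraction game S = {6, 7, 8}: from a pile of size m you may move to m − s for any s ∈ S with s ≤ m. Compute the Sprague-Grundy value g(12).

Build the Grundy sequence with g(k) = mex{g(k−s) : s ∈ {6, 7, 8}, s ≤ k}:
g(0) = mex{} = 0
g(1) = mex{} = 0
g(2) = mex{} = 0
g(3) = mex{} = 0
g(4) = mex{} = 0
g(5) = mex{} = 0
g(6) = mex{0} = 1
g(7) = mex{0} = 1
g(8) = mex{0} = 1
g(9) = mex{0} = 1
g(10) = mex{0} = 1
g(11) = mex{0} = 1
g(12) = mex{0,1} = 2
So g(12) = 2.

2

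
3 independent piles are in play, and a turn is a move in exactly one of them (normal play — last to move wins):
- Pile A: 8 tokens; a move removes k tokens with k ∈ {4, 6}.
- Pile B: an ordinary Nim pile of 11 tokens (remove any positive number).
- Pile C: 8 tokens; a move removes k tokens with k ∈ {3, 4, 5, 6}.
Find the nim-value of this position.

Build the Grundy sequence for pile A with g(k) = mex{g(k−s) : s ∈ {4, 6}, s ≤ k}:
g(0) = mex{} = 0
g(1) = mex{} = 0
g(2) = mex{} = 0
g(3) = mex{} = 0
g(4) = mex{0} = 1
g(5) = mex{0} = 1
g(6) = mex{0} = 1
g(7) = mex{0} = 1
g(8) = mex{0,1} = 2
So g(8) = 2.
Pile B is a plain Nim pile of size 11, so its Grundy value is 11.
For pile C, compute g(0), g(1), … with moves {3, 4, 5, 6}:
k:     0  1  2  3  4  5  6  7  8
g(k):  0  0  0  1  1  1  2  2  2
So g(8) = 2.
The value of a disjunctive sum is the nim-sum of the parts.
Combined value = 2 XOR 11 XOR 2 = 11.

11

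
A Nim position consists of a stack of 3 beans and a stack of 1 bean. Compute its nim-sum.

2

Compute the nim-sum pairwise:
3 ^ 1 = 2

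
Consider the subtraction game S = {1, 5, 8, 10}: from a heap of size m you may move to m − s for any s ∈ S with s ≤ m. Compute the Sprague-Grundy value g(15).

Compute g(0), g(1), … for moves {1, 5, 8, 10}:
k:     0  1  2  3  4  5  6  7  8  9 10 11 12 13 14 15
g(k):  0  1  0  1  0  1  0  1  2  3  2  3  2  0  1  0
So g(15) = 0.

0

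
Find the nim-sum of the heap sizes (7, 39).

Compute the nim-sum pairwise:
7 ⊕ 39 = 32

32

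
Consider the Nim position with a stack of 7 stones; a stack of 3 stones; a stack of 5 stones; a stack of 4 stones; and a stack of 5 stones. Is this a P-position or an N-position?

Bitwise XOR of the heap sizes:
  111  (7)
  011  (3)
  101  (5)
  100  (4)
  101  (5)
  ---
  000  (0)
The nim-sum is 0, so this is a P-position: the player to move is in a losing position under optimal play.

P-position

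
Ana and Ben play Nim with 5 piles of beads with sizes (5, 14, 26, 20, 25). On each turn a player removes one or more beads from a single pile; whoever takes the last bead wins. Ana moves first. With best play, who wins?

Ana wins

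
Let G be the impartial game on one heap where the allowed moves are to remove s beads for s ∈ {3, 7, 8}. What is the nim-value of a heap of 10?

Compute g(0), g(1), … for moves {3, 7, 8}:
k:     0  1  2  3  4  5  6  7  8  9 10
g(k):  0  0  0  1  1  1  0  2  2  1  3
So g(10) = 3.

3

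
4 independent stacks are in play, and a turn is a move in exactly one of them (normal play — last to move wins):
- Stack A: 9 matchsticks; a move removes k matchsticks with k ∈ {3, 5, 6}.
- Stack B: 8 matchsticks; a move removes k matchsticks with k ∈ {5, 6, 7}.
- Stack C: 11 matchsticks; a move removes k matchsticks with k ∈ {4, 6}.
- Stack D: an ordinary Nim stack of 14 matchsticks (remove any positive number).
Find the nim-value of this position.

Grundy values for stack A (subtraction set {3, 5, 6}):
g(0) = mex{} = 0
g(1) = mex{} = 0
g(2) = mex{} = 0
g(3) = mex{0} = 1
g(4) = mex{0} = 1
g(5) = mex{0} = 1
g(6) = mex{0,1} = 2
g(7) = mex{0,1} = 2
g(8) = mex{0,1} = 2
g(9) = mex{1,2} = 0
So g(9) = 0.
Grundy values for stack B (subtraction set {5, 6, 7}):
k:     0  1  2  3  4  5  6  7  8
g(k):  0  0  0  0  0  1  1  1  1
So g(8) = 1.
Build the Grundy sequence for stack C with g(k) = mex{g(k−s) : s ∈ {4, 6}, s ≤ k}:
g(0) = mex{} = 0
g(1) = mex{} = 0
g(2) = mex{} = 0
g(3) = mex{} = 0
g(4) = mex{0} = 1
g(5) = mex{0} = 1
g(6) = mex{0} = 1
g(7) = mex{0} = 1
g(8) = mex{0,1} = 2
g(9) = mex{0,1} = 2
g(10) = mex{1} = 0
g(11) = mex{1} = 0
So g(11) = 0.
Stack D is a plain Nim stack of size 14, so its Grundy value is 14.
By the Sprague-Grundy theorem, the Grundy value of a sum of independent games is the XOR of the component values.
Combined value = 0 ⊕ 1 ⊕ 0 ⊕ 14 = 15.

15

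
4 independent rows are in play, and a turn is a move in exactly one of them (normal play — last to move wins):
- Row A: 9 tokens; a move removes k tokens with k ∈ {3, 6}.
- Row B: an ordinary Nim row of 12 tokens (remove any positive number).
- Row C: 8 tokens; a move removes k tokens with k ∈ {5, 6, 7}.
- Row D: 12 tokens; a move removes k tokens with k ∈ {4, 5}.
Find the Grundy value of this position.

13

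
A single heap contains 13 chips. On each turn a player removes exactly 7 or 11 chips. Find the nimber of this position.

1

Grundy values for subtraction set {7, 11}:
g(0) = mex{} = 0
g(1) = mex{} = 0
g(2) = mex{} = 0
g(3) = mex{} = 0
g(4) = mex{} = 0
g(5) = mex{} = 0
g(6) = mex{} = 0
g(7) = mex{0} = 1
g(8) = mex{0} = 1
g(9) = mex{0} = 1
g(10) = mex{0} = 1
g(11) = mex{0} = 1
g(12) = mex{0} = 1
g(13) = mex{0} = 1
So g(13) = 1.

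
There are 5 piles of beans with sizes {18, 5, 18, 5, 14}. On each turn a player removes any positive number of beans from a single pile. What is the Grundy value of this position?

14

Compute the nim-sum pairwise:
18 XOR 5 = 23
23 XOR 18 = 5
5 XOR 5 = 0
0 XOR 14 = 14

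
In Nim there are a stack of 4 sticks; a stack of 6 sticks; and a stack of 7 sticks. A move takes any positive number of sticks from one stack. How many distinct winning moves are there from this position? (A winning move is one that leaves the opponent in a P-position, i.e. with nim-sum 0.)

3

Compute the nim-sum pairwise:
4 XOR 6 = 2
2 XOR 7 = 5
The overall nim-sum is X = 5. A stack of size p has a winning move iff p XOR X < p (reduce it to p XOR X).
  4: 4 XOR 5 = 1 < 4 — winning move (to 1).
  6: 6 XOR 5 = 3 < 6 — winning move (to 3).
  7: 7 XOR 5 = 2 < 7 — winning move (to 2).
That gives 3 winning moves.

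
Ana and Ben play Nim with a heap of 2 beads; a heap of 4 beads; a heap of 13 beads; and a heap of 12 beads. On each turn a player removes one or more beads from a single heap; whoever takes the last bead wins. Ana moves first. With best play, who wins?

Ana wins

Compute the nim-sum pairwise:
2 XOR 4 = 6
6 XOR 13 = 11
11 XOR 12 = 7
The nim-sum is 7 ≠ 0, so this is an N-position: the player to move can win; Ana has a winning move.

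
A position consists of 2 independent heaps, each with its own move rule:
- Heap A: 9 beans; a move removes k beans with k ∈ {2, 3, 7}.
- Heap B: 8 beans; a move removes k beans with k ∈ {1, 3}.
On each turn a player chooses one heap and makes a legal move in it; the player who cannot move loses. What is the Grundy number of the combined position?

2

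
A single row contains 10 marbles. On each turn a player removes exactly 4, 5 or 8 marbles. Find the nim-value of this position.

2

Build the Grundy sequence with g(k) = mex{g(k−s) : s ∈ {4, 5, 8}, s ≤ k}:
g(0) = mex{} = 0
g(1) = mex{} = 0
g(2) = mex{} = 0
g(3) = mex{} = 0
g(4) = mex{0} = 1
g(5) = mex{0} = 1
g(6) = mex{0} = 1
g(7) = mex{0} = 1
g(8) = mex{0,1} = 2
g(9) = mex{0,1} = 2
g(10) = mex{0,1} = 2
So g(10) = 2.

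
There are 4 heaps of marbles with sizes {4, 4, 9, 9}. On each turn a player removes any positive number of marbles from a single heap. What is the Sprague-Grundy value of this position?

Nim-sum: 4 ⊕ 4 ⊕ 9 ⊕ 9 = 0.

0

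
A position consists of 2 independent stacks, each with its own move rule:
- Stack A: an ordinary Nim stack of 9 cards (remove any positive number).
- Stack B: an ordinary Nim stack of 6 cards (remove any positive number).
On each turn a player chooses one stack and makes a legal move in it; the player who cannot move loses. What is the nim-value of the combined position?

Stack A is a plain Nim stack of size 9, so its Grundy value is 9.
Stack B is a plain Nim stack of size 6, so its Grundy value is 6.
By the Sprague-Grundy theorem, the Grundy value of a sum of independent games is the XOR of the component values.
Combined value = 9 ⊕ 6 = 15.

15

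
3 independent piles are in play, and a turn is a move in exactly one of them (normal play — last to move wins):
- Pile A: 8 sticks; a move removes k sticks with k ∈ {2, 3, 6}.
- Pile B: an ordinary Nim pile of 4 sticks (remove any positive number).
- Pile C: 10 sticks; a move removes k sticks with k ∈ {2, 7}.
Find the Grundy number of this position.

Build the Grundy sequence for pile A with g(k) = mex{g(k−s) : s ∈ {2, 3, 6}, s ≤ k}:
k:     0  1  2  3  4  5  6  7  8
g(k):  0  0  1  1  2  0  3  1  2
So g(8) = 2.
Pile B is a plain Nim pile of size 4, so its Grundy value is 4.
Build the Grundy sequence for pile C with g(k) = mex{g(k−s) : s ∈ {2, 7}, s ≤ k}:
k:     0  1  2  3  4  5  6  7  8  9 10
g(k):  0  0  1  1  0  0  1  1  2  0  0
So g(10) = 0.
By the Sprague-Grundy theorem, the Grundy value of a sum of independent games is the XOR of the component values.
Combined value = 2 XOR 4 XOR 0 = 6.

6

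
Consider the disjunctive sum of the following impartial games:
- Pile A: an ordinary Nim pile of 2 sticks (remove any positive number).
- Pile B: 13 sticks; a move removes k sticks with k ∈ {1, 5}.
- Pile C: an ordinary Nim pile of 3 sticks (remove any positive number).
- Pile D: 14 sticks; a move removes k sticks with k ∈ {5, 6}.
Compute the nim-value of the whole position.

0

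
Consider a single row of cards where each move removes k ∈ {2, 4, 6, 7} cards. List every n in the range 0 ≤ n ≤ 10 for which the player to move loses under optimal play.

Compute g(0), g(1), … for moves {2, 4, 6, 7}:
g(0) = mex{} = 0
g(1) = mex{} = 0
g(2) = mex{0} = 1
g(3) = mex{0} = 1
g(4) = mex{0,1} = 2
g(5) = mex{0,1} = 2
g(6) = mex{0,1,2} = 3
g(7) = mex{0,1,2} = 3
g(8) = mex{0,1,2,3} = 4
g(9) = mex{1,2,3} = 0
g(10) = mex{1,2,3,4} = 0
The P-positions (g = 0) in 0..10 are 0, 1, 9, 10.

0, 1, 9, 10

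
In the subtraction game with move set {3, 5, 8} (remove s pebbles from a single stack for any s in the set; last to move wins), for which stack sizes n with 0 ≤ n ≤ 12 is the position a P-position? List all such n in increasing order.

Build the Grundy sequence with g(k) = mex{g(k−s) : s ∈ {3, 5, 8}, s ≤ k}:
k:     0  1  2  3  4  5  6  7  8  9 10 11 12
g(k):  0  0  0  1  1  1  2  2  2  3  3  0  0
The P-positions (g = 0) in 0..12 are 0, 1, 2, 11, 12.

0, 1, 2, 11, 12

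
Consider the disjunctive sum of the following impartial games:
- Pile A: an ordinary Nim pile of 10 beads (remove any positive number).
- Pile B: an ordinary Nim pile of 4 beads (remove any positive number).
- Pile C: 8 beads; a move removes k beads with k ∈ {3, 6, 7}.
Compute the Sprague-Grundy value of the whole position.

12

Pile A is a plain Nim pile of size 10, so its Grundy value is 10.
Pile B is a plain Nim pile of size 4, so its Grundy value is 4.
Grundy values for pile C (subtraction set {3, 6, 7}):
k:     0  1  2  3  4  5  6  7  8
g(k):  0  0  0  1  1  1  2  2  2
So g(8) = 2.
The value of a disjunctive sum is the nim-sum of the parts.
Combined value = 10 XOR 4 XOR 2 = 12.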